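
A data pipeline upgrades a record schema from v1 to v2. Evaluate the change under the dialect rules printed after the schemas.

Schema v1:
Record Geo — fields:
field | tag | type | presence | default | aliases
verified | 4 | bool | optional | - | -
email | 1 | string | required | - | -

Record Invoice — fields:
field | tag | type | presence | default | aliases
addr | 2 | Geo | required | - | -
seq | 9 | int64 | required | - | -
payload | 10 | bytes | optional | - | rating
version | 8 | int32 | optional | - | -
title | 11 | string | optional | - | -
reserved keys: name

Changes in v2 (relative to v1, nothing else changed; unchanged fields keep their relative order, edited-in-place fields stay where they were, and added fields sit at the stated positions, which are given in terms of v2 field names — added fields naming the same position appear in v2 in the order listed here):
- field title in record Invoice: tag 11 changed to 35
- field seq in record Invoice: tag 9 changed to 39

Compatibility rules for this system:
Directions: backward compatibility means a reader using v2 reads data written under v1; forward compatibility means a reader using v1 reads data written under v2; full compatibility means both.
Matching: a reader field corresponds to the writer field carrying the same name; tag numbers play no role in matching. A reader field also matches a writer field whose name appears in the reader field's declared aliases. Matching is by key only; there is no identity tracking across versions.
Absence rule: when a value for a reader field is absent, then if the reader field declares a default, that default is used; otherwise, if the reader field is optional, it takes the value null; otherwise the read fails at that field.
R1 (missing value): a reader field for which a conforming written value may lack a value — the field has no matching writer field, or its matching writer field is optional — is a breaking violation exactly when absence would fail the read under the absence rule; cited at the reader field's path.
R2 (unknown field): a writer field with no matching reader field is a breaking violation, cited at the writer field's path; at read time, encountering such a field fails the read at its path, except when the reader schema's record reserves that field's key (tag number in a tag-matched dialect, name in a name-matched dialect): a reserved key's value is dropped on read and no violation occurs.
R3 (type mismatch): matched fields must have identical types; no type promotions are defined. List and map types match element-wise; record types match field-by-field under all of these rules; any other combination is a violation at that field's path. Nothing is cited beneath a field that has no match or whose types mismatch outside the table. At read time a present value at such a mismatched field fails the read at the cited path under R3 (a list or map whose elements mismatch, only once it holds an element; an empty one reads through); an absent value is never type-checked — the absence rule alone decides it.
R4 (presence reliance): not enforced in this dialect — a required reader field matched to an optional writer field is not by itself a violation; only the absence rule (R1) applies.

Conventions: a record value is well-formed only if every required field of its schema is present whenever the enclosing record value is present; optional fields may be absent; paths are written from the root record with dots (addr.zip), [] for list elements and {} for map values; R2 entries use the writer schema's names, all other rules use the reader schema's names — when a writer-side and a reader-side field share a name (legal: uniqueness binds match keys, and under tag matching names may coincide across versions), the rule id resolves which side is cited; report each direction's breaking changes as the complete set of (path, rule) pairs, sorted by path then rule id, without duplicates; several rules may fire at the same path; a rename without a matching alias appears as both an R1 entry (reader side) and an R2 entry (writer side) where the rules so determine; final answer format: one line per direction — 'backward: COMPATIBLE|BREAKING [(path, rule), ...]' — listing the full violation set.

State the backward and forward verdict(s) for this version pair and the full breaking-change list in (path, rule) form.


in Invoice below, arrows point writer -> reader
backward analysis of Invoice with v2 as reader and v1 as writer:
  addr: paired with writer addr (Geo -> Geo; writer required)
  seq: paired with writer seq (int64 -> int64; writer required)
  payload: paired with writer payload (bytes -> bytes; writer optional)
  version: paired with writer version (int32 -> int32; writer optional)
  title: paired with writer title (string -> string; writer optional)
  addr.verified: paired with writer addr.verified (bool -> bool; writer optional)
  addr.email: paired with writer addr.email (string -> string; writer required)
  => backward: COMPATIBLE
forward analysis of Invoice with v1 as reader and v2 as writer:
  addr: paired with writer addr (Geo -> Geo; writer required)
  seq: paired with writer seq (int64 -> int64; writer required)
  payload: paired with writer payload (bytes -> bytes; writer optional)
  version: paired with writer version (int32 -> int32; writer optional)
  title: paired with writer title (string -> string; writer optional)
  addr.verified: paired with writer addr.verified (bool -> bool; writer optional)
  addr.email: paired with writer addr.email (string -> string; writer required)
  => forward: COMPATIBLE

backward: COMPATIBLE []; forward: COMPATIBLE []


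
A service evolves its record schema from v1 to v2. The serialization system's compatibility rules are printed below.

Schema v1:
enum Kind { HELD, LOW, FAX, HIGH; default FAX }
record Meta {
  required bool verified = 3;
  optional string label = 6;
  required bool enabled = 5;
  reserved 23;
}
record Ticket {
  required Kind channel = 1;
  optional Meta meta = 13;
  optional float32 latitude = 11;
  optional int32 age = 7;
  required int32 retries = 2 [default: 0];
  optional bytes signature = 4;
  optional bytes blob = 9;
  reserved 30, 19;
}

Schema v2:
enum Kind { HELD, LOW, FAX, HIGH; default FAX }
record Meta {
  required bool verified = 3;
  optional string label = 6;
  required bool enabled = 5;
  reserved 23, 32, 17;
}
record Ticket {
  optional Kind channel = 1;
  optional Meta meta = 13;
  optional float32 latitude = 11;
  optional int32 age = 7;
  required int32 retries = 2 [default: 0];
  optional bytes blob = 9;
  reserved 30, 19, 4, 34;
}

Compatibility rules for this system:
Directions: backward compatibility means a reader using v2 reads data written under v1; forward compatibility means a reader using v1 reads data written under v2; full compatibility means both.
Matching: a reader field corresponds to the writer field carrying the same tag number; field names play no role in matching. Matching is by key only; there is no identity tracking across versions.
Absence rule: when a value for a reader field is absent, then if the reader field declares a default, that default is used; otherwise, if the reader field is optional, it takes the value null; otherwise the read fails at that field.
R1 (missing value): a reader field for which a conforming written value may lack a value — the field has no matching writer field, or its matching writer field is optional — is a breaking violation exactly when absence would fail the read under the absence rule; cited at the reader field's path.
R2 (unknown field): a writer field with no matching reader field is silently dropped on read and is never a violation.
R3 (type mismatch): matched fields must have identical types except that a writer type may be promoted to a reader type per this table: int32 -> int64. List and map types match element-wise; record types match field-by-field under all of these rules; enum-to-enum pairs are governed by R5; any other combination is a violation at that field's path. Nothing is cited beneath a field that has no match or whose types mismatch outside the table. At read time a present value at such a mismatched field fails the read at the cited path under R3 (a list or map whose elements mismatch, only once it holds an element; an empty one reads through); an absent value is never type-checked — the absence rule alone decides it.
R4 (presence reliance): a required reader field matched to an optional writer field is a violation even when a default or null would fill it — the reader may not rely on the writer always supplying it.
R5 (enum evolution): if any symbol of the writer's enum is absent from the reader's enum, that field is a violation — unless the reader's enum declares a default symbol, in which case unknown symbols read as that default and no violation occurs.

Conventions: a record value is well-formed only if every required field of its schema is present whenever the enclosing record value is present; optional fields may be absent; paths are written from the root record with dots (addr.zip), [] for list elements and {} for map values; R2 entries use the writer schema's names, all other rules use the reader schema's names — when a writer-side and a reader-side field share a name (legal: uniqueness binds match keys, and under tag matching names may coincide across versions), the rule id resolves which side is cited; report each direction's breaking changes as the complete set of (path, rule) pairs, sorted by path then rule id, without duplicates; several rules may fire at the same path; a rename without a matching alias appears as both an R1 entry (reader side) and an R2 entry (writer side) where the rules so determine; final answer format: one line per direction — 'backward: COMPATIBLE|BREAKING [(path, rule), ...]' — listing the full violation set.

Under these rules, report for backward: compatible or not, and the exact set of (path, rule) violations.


backward: COMPATIBLE []

each type pair in Ticket: writer, then reader
backward on Ticket — v2 reading data written by v1:
  Kind -> Kind, writer required: channel aligns to channel
  Meta -> Meta, writer optional: meta aligns to meta
  float32 -> float32, writer optional: latitude aligns to latitude
  int32 -> int32, writer optional: age aligns to age
  int32 -> int32, writer required: retries aligns to retries
  bytes -> bytes, writer optional: blob aligns to blob
  signature (writer side), unknown to reader
  bool -> bool, writer required: meta.verified aligns to meta.verified
  string -> string, writer optional: meta.label aligns to meta.label
  bool -> bool, writer required: meta.enabled aligns to meta.enabled
  => backward: COMPATIBLE
the other Ticket changes do not affect what is asked:
  field channel in record Ticket: required changed to optional -> its effect on Ticket is confined to the forward direction, not asked
  removed field signature from record Ticket (its key 4 joins the reserved list) -> triggers nothing under Ticket's printed rules — same verdict


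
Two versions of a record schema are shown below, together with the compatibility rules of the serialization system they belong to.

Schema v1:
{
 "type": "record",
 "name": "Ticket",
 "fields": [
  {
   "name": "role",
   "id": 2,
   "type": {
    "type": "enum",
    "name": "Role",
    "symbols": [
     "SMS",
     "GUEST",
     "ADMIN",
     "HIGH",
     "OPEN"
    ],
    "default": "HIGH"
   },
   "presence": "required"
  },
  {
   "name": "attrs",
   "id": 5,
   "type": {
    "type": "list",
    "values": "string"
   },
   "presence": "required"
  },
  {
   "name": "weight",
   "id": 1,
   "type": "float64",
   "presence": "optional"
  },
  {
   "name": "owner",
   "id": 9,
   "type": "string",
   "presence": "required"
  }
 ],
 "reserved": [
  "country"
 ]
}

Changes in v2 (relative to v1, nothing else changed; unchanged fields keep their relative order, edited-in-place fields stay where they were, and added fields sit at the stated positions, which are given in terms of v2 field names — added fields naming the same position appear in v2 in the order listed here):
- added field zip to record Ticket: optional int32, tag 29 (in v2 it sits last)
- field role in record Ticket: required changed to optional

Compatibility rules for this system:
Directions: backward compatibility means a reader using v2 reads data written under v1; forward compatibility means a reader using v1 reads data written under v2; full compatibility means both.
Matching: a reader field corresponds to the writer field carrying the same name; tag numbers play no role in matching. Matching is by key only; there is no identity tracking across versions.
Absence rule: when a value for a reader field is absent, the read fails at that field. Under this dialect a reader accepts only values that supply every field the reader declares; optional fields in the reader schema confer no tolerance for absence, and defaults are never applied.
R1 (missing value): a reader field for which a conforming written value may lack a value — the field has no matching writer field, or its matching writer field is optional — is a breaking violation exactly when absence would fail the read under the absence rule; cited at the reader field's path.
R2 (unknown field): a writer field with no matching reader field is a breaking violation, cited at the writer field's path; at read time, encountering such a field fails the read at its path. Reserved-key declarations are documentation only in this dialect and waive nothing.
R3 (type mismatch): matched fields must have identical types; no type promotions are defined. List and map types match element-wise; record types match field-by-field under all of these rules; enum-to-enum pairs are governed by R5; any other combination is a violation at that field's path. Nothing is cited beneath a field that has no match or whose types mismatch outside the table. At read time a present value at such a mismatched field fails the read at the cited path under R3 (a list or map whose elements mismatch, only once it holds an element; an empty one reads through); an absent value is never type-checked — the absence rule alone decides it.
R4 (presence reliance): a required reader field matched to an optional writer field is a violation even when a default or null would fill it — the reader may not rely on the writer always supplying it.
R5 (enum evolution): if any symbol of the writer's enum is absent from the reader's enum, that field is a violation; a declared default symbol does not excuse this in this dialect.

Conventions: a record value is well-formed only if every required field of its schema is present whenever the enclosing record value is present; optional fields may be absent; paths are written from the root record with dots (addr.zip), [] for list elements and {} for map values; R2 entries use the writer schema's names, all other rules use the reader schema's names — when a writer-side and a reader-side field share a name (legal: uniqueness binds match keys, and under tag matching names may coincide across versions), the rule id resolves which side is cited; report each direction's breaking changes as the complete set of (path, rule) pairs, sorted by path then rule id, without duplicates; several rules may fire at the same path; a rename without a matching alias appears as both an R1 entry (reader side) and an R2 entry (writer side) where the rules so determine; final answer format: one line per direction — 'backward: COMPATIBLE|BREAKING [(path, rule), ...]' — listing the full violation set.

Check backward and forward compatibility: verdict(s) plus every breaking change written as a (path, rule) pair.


arrows below run writer -> reader for Ticket
backward on Ticket — v2 reading data written by v1:
  role: Role -> Role, writer required; from role
  attrs: list<string> -> list<string>, writer required; from attrs
  weight: float64 -> float64, writer optional; from weight
  owner: string -> string, writer required; from owner
  zip: no writer match
  breaking: (weight, R1)
  breaking: (zip, R1)
  => backward verdict for Ticket: BREAKING, 2 violation(s)
forward on Ticket — v1 reading data written by v2:
  role: Role -> Role, writer optional; from role
  attrs: list<string> -> list<string>, writer required; from attrs
  weight: float64 -> float64, writer optional; from weight
  owner: string -> string, writer required; from owner
  writer field zip has no reader counterpart
  breaking: (role, R1)
  breaking: (role, R4)
  breaking: (weight, R1)
  breaking: (zip, R2)
  => forward verdict for Ticket: BREAKING, 4 violation(s)

backward: BREAKING [(weight, R1), (zip, R1)]; forward: BREAKING [(role, R1), (role, R4), (weight, R1), (zip, R2)]


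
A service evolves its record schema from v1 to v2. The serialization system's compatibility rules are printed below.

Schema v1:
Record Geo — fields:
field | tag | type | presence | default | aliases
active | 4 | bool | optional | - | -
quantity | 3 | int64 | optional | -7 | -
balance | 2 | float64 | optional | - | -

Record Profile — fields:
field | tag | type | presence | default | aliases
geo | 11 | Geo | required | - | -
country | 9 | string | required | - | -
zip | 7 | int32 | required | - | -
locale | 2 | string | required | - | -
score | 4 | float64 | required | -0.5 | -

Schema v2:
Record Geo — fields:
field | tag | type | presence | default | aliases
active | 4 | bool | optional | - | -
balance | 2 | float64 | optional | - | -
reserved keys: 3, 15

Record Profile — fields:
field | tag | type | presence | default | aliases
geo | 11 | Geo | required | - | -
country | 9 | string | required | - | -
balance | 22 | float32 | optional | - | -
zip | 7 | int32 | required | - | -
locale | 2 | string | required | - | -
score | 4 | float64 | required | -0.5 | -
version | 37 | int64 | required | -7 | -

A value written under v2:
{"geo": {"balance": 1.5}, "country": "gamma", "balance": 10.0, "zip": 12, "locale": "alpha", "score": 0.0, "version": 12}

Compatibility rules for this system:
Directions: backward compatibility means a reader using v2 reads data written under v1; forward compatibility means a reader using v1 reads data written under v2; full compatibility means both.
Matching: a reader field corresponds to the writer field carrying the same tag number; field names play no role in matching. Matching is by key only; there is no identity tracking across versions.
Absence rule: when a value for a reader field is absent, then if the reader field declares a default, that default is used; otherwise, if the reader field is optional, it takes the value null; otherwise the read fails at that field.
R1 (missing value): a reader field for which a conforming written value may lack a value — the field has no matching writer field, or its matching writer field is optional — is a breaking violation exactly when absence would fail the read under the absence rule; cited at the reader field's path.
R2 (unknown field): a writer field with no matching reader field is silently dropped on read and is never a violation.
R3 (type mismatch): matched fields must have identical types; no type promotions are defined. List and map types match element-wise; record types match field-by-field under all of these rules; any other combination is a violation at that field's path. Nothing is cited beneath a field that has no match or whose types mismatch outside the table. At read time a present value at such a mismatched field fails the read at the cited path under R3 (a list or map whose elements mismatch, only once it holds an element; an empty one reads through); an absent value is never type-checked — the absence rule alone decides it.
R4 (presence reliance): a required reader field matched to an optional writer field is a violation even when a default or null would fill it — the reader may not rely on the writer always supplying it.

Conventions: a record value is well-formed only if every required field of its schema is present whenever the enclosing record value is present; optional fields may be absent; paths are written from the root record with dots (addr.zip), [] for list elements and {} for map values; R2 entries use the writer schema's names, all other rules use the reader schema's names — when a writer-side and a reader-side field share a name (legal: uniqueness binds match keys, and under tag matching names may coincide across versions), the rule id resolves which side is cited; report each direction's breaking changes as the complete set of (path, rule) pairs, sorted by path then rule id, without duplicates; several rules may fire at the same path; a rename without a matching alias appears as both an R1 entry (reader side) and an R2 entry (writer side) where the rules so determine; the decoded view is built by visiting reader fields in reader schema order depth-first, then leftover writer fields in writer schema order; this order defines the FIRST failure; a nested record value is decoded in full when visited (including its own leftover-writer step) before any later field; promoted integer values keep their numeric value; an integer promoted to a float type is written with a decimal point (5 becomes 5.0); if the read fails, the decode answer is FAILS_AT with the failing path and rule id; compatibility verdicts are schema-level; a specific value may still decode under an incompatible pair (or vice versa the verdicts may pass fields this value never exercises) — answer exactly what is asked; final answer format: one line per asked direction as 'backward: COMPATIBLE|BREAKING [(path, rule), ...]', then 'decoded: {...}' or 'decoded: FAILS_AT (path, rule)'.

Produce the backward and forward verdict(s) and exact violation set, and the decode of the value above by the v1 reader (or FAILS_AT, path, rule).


backward: COMPATIBLE []; forward: COMPATIBLE []; decoded: {"geo": {"active": null, "quantity": -7, "balance": 1.5}, "country": "gamma", "zip": 12, "locale": "alpha", "score": 0.0}

each type pair in Profile: writer, then reader
backward on Profile — v2 reading data written by v1:
  geo: Geo -> Geo, writer required; from geo
  country: string -> string, writer required; from country
  no writer field matches reader balance
  zip: int32 -> int32, writer required; from zip
  locale: string -> string, writer required; from locale
  score: float64 -> float64, writer required; from score
  no writer field matches reader version
  geo.active: bool -> bool, writer optional; from geo.active
  geo.balance: float64 -> float64, writer optional; from geo.balance
  leftover writer field: geo.quantity
  => no violations; backward on Profile: COMPATIBLE
forward on Profile — v1 reading data written by v2:
  geo: Geo -> Geo, writer required; from geo
  country: string -> string, writer required; from country
  zip: int32 -> int32, writer required; from zip
  locale: string -> string, writer required; from locale
  score: float64 -> float64, writer required; from score
  leftover writer field: balance
  leftover writer field: version
  geo.active: bool -> bool, writer optional; from geo.active
  no writer field matches reader geo.quantity
  geo.balance: float64 -> float64, writer optional; from geo.balance
  => no violations; forward on Profile: COMPATIBLE
decoding the Profile value with the v1 reader:
  geo.active := null (absent, optional -> null)
  geo.quantity := -7 (absent -> default)
  geo.balance := 1.5
  country := "gamma"
  zip := 12
  locale := "alpha"
  score := 0.0
  writer balance: unknown -> dropped
  writer version: unknown -> dropped
  => decoded: {"geo": {"active": null, "quantity": -7, "balance": 1.5}, "country": "gamma", "zip": 12, "locale": "alpha", "score": 0.0}


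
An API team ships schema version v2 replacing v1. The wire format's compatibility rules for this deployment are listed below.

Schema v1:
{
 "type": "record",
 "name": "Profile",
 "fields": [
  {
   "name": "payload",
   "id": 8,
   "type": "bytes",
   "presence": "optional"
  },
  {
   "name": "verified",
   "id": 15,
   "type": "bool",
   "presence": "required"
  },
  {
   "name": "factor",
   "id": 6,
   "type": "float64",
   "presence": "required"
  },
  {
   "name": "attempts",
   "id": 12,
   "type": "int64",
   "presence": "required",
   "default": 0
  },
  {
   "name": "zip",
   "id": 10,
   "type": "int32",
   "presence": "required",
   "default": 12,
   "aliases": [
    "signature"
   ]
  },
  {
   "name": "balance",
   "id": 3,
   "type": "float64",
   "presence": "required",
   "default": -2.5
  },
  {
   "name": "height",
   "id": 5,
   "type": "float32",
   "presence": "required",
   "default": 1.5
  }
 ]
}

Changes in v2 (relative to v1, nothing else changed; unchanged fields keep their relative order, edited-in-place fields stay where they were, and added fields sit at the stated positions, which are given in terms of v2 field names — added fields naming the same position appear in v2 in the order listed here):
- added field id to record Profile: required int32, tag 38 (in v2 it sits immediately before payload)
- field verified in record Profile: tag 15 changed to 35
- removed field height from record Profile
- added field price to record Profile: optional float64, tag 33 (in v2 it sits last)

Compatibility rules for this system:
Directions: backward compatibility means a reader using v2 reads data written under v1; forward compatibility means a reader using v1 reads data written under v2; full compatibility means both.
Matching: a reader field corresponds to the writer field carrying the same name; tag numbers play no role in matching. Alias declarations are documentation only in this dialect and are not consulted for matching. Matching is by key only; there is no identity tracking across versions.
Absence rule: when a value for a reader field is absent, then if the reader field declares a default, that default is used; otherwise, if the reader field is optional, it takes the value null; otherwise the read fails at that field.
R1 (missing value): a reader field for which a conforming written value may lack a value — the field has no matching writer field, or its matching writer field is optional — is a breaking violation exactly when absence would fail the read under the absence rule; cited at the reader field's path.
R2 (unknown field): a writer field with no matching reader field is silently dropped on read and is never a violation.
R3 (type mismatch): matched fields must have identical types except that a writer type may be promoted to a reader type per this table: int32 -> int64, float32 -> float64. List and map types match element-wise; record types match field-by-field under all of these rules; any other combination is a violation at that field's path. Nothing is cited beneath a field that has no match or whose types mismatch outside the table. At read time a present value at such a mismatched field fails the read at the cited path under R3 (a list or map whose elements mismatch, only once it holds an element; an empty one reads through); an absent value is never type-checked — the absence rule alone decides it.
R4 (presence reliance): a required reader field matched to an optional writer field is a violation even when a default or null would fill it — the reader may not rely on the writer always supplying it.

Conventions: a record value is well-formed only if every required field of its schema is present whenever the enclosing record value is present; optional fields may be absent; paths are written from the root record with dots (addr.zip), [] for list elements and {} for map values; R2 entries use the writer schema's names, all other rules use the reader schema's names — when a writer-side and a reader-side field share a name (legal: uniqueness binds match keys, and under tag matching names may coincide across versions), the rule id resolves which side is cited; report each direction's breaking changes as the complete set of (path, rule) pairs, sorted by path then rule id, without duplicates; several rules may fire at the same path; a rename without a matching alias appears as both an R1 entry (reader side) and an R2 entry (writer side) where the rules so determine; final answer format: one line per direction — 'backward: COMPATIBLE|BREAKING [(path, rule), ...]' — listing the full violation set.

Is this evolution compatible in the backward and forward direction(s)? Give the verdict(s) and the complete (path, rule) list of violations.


each type pair in Profile: writer, then reader
backward for Profile (reader v2, writer v1):
  id: no writer-side match
  payload <- payload (bytes -> bytes, writer optional)
  verified <- verified (bool -> bool, writer required)
  factor <- factor (float64 -> float64, writer required)
  attempts <- attempts (int64 -> int64, writer required)
  zip <- zip (int32 -> int32, writer required)
  balance <- balance (float64 -> float64, writer required)
  price: no writer-side match
  height (writer side), unknown to reader
  breaking: (id, R1)
  => backward: BREAKING (1)
forward for Profile (reader v1, writer v2):
  payload <- payload (bytes -> bytes, writer optional)
  verified <- verified (bool -> bool, writer required)
  factor <- factor (float64 -> float64, writer required)
  attempts <- attempts (int64 -> int64, writer required)
  zip <- zip (int32 -> int32, writer required)
  balance <- balance (float64 -> float64, writer required)
  height: no writer-side match
  id (writer side), unknown to reader
  price (writer side), unknown to reader
  => no violations; forward on Profile: COMPATIBLE

backward: BREAKING [(id, R1)]; forward: COMPATIBLE []


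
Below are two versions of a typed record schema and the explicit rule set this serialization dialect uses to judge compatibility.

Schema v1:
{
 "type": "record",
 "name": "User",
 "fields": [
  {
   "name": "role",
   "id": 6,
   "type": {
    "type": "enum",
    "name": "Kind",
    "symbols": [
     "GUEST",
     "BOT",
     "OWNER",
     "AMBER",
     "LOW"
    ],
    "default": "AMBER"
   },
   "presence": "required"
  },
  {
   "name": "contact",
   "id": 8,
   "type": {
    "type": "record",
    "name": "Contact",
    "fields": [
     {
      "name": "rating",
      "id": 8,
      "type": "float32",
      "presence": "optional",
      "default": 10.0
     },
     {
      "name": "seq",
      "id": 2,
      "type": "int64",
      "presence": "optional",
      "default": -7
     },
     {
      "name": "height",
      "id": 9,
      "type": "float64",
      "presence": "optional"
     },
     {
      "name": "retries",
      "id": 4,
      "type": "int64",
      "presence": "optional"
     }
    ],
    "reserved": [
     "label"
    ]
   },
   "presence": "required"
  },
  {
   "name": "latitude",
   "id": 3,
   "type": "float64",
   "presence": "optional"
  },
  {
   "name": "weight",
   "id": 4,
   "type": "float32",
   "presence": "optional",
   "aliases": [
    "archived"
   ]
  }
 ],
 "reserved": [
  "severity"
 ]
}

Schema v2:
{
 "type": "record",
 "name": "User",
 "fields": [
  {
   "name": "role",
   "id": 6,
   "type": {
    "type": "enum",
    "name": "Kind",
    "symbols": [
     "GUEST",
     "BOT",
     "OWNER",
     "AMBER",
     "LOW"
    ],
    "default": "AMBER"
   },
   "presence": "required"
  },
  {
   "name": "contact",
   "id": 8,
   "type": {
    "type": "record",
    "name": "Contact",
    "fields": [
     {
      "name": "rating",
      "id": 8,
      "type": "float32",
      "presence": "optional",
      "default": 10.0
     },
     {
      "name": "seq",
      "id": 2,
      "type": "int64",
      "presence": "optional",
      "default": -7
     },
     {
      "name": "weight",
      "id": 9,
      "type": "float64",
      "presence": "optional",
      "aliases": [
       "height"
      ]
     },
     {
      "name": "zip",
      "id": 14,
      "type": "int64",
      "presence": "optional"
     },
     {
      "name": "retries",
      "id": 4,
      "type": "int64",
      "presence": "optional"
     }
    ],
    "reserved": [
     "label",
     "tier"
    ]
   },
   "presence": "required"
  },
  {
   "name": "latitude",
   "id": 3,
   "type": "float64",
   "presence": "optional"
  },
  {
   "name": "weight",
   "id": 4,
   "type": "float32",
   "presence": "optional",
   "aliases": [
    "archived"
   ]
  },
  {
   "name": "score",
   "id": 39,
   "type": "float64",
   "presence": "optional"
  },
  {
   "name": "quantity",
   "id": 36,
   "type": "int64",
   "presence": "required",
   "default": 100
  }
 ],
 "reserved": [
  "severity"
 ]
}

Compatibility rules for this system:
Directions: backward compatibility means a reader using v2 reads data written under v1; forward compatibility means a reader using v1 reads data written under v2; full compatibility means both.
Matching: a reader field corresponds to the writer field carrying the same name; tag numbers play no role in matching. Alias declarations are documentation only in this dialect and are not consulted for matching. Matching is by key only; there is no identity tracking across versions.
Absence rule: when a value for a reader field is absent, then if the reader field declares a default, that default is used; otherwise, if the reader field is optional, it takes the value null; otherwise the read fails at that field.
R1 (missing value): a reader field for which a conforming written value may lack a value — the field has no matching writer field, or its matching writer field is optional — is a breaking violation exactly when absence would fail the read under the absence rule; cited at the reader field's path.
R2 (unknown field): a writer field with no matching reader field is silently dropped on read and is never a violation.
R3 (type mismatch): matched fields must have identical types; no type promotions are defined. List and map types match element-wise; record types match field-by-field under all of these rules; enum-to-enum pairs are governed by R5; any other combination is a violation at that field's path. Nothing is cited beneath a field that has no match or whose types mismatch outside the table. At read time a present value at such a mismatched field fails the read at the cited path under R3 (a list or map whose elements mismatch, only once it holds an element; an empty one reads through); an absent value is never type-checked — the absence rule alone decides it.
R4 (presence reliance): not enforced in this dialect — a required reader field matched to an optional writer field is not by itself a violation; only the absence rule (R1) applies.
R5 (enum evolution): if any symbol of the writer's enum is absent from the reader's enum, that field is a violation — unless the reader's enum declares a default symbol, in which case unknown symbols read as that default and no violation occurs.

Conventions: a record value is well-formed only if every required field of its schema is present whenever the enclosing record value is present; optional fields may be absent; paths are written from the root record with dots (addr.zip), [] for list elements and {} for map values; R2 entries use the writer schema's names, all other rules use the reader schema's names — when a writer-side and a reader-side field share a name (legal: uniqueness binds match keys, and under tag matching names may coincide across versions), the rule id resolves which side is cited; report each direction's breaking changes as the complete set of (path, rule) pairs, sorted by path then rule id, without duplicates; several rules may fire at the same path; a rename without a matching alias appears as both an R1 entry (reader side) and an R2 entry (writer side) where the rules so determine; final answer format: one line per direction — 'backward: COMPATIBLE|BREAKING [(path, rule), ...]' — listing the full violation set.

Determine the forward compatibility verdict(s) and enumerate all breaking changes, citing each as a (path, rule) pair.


the writer's type comes first in each User pair
forward pass over User, reader schema v1, writer schema v2:
  role <- role (Kind -> Kind, writer required)
  contact <- contact (Contact -> Contact, writer required)
  latitude <- latitude (float64 -> float64, writer optional)
  weight <- weight (float32 -> float32, writer optional)
  writer score: unknown to reader
  writer quantity: unknown to reader
  contact.rating <- contact.rating (float32 -> float32, writer optional)
  contact.seq <- contact.seq (int64 -> int64, writer optional)
  no writer field matches reader contact.height
  contact.retries <- contact.retries (int64 -> int64, writer optional)
  writer contact.weight: unknown to reader
  writer contact.zip: unknown to reader
  => forward verdict for User: COMPATIBLE, no violations
checking off the User differences that do not matter here:
  added field quantity to record User: required int64, tag 36, default 100 (in v2 it sits last) -> no rule fires on it in User's dialect; the asked verdict holds
  added field score to record User: optional float64, tag 39 (in v2 it sits last) -> no rule fires on it in User's dialect; the asked verdict holds
  added field zip to record Contact: optional int64, tag 14 (in v2 it sits immediately before retries) -> no rule fires on it in User's dialect; the asked verdict holds
  renamed field height to weight in record Contact (alias height declared on the renamed field) -> no rule fires on it in User's dialect; the asked verdict holds

forward: COMPATIBLE []


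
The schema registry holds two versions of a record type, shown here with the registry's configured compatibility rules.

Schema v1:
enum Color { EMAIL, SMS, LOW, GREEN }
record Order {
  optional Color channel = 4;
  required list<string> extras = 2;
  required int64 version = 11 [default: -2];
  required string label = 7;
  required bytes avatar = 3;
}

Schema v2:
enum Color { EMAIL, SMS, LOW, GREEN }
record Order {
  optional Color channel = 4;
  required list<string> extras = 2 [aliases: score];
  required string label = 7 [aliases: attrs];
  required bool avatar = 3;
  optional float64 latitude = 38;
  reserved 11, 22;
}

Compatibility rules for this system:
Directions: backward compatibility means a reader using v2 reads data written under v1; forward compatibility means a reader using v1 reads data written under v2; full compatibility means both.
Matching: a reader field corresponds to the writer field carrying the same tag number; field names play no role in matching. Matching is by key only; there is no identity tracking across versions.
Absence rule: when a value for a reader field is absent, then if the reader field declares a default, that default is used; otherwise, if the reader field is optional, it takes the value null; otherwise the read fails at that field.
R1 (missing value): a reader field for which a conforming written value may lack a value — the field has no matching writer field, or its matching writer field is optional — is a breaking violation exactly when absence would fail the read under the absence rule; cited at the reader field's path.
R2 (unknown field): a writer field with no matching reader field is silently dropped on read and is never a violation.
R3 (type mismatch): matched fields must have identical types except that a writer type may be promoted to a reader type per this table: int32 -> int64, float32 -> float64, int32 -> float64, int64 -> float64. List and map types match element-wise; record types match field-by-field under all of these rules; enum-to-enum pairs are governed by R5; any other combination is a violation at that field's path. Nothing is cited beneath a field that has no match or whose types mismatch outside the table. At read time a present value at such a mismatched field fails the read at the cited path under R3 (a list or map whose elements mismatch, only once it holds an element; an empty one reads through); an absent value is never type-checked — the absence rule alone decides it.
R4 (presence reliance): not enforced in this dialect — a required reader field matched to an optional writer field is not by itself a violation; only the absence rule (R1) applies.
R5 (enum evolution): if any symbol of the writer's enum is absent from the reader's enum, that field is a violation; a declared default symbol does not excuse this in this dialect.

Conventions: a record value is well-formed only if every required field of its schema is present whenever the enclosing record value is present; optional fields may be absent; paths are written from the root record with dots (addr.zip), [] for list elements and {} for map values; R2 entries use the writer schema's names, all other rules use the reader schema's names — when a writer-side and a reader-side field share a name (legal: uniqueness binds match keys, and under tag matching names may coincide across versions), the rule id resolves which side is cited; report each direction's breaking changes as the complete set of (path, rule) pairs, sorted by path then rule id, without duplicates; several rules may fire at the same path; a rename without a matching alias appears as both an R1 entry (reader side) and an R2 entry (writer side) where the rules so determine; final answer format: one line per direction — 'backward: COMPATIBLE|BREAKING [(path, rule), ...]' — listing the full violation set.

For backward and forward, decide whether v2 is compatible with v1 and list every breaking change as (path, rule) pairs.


backward: BREAKING [(avatar, R3)]; forward: BREAKING [(avatar, R3)]

arrows below run writer -> reader for Order
backward pass over Order, reader schema v2, writer schema v1:
  channel: Color -> Color, writer optional; from channel
  extras: list<string> -> list<string>, writer required; from extras
  label: string -> string, writer required; from label
  avatar: bytes -> bool, writer required; from avatar
  latitude: no writer-side match
  writer field version has no reader counterpart
  breaking: (avatar, R3)
  backward on Order therefore BREAKING (1)
forward pass over Order, reader schema v1, writer schema v2:
  channel: Color -> Color, writer optional; from channel
  extras: list<string> -> list<string>, writer required; from extras
  version: no writer-side match
  label: string -> string, writer required; from label
  avatar: bool -> bytes, writer required; from avatar
  writer field latitude has no reader counterpart
  breaking: (avatar, R3)
  forward on Order therefore BREAKING (1)
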